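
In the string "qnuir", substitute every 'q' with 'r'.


Input string: 'qnuir'
Operation: replace 'q' with 'r'
Positions of 'q': 0
After replacement: rnuir


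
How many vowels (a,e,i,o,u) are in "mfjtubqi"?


Input string: 'mfjtubqi'
Operation: count vowels (a, e, i, o, u)
Scan: s[0]='m', s[1]='f', s[2]='j', s[3]='t', s[4]='u' (vowel), s[5]='b', s[6]='q', s[7]='i' (vowel)
Vowels found: 2
Result: 2


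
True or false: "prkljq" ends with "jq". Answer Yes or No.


Input string: 'prkljq'
Suffix to check: 'jq'
Last 2 characters of input: 'jq'
Match: True
Result: Yes


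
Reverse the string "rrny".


Input string: 'rrny'
Operation: reverse character order
Original order: 'r' -> 'r' -> 'n' -> 'y'
Reversed order: 'y' -> 'n' -> 'r' -> 'r'
Result: ynrr


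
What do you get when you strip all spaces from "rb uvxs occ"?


Input string: 'rb uvxs occ'
Operation: remove all spaces
Words: 'rb', 'uvxs', 'occ'
Join without spaces: rbuvxsocc


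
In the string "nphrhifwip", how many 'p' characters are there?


Input string: 'nphrhifwip'
Target character: 'p'
Scan each position: s[1]='p', s[9]='p'
Matches found at indices: 1, 9
Total: 2


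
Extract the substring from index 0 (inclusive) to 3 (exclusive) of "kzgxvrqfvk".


Input string: 'kzgxvrqfvk'
Operation: slice [0:3]
Extract characters: s[0]='k', s[1]='z', s[2]='g'
Result: kzg


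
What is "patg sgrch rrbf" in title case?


Input string: 'patg sgrch rrbf'
Operation: capitalize first letter of each word
Word transformations: 'patg'->'Patg', 'sgrch'->'Sgrch', 'rrbf'->'Rrbf'
Result: Patg Sgrch Rrbf


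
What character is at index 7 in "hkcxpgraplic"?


Input string: 'hkcxpgraplic'
Operation: get character at index 7
Index mapping: s[0]='h', s[1]='k', s[2]='c', s[3]='x', s[4]='p', s[5]='g', s[6]='r', s[7]='a'
Result: 'a'


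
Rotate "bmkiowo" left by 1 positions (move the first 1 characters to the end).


Input: 'bmkiowo', shift = 1
Operation: split at index 1 and swap parts
Front part s[0:1] = 'b'
Back part s[1:] = 'mkiowo'
Rotated = back + front = 'mkiowo' + 'b'
Result: mkiowob


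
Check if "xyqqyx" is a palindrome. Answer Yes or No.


Input string: 'xyqqyx'
Reversed: 'xyqqyx'
Compare pairs: s[0]='x' vs s[5]='x' (match), s[1]='y' vs s[4]='y' (match), s[2]='q' vs s[3]='q' (match)
Palindrome: Yes


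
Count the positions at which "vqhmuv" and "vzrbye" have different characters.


String 1: 'vqhmuv'
String 2: 'vzrbye'
Compare each position: pos 0: 'v'=='v', pos 1: 'q'!='z', pos 2: 'h'!='r', pos 3: 'm'!='b', pos 4: 'u'!='y', pos 5: 'v'!='e'
Differing positions: 5
Hamming distance: 5


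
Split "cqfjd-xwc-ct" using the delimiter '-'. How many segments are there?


Input string: 'cqfjd-xwc-ct'
Delimiter: '-'
Split result: 'cqfjd', 'xwc', 'ct'
Number of parts: 3


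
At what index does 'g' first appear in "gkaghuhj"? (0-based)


Input string: 'gkaghuhj'
Target: 'g'
Scanning left to right: s[0]='g'
First match at index: 0


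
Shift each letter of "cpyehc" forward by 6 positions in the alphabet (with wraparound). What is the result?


Input: 'cpyehc', shift = 6
Operation: for each letter, (position + 6) mod 26
Mapping: 'c'(2+6=8)->'i', 'p'(15+6=21)->'v', 'y'(24+6=30, 30 mod 26=4)->'e', 'e'(4+6=10)->'k', 'h'(7+6=13)->'n', 'c'(2+6=8)->'i'
Result: ivekni


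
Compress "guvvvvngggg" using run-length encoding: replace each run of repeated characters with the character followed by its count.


Input: 'guvvvvngggg'
Operation: identify consecutive runs
Runs: 'g' -> g1, 'u' -> u1, 'vvvv' -> v4, 'n' -> n1, 'gggg' -> g4
Encoded: g1u1v4n1g4


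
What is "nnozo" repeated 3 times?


Input string: 'nnozo'
Operation: repeat 3 times
Concatenation: 'nnozo' + 'nnozo' + 'nnozo'
Result: nnozonnozonnozo


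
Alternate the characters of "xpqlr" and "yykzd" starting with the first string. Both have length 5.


String 1: 'xpqlr'
String 2: 'yykzd'
Operation: alternate characters
Pairs: 'x'+'y', 'p'+'y', 'q'+'k', 'l'+'z', 'r'+'d'
Result: xypyqklzrd


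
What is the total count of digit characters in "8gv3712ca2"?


Input string: '8gv3712ca2'
Operation: count digit characters (0-9)
Scan: '8'(digit), 'g', 'v', '3'(digit), '7'(digit), '1'(digit), '2'(digit), 'c', 'a', '2'(digit)
Digits found: 6
Result: 6


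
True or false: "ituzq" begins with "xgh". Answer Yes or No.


Input string: 'ituzq'
Prefix to check: 'xgh'
First 3 characters of input: 'itu'
Match: False
Result: No


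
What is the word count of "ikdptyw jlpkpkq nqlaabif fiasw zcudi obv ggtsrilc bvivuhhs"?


Input string: 'ikdptyw jlpkpkq nqlaabif fiasw zcudi obv ggtsrilc bvivuhhs'
Operation: split by spaces
Words found: 'ikdptyw', 'jlpkpkq', 'nqlaabif', 'fiasw', 'zcudi', 'obv', 'ggtsrilc', 'bvivuhhs'
Word count: 8


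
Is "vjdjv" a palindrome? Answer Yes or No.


Input string: 'vjdjv'
Reversed: 'vjdjv'
Compare pairs: s[0]='v' vs s[4]='v' (match), s[1]='j' vs s[3]='j' (match)
Palindrome: Yes


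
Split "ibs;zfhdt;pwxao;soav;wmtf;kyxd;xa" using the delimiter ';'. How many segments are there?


Input string: 'ibs;zfhdt;pwxao;soav;wmtf;kyxd;xa'
Delimiter: ';'
Split result: 'ibs', 'zfhdt', 'pwxao', 'soav', 'wmtf', 'kyxd', 'xa'
Number of parts: 7


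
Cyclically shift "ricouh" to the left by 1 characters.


Input: 'ricouh', shift = 1
Operation: split at index 1 and swap parts
Front part s[0:1] = 'r'
Back part s[1:] = 'icouh'
Rotated = back + front = 'icouh' + 'r'
Result: icouhr


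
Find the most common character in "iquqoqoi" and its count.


Input: 'iquqoqoi'
Operation: tally each character
Counts: 'i':2, 'o':2, 'q':3, 'u':1
Maximum: 'q' appears 3 times


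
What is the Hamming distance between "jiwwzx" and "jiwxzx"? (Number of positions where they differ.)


String 1: 'jiwwzx'
String 2: 'jiwxzx'
Compare each position: pos 0: 'j'=='j', pos 1: 'i'=='i', pos 2: 'w'=='w', pos 3: 'w'!='x', pos 4: 'z'=='z', pos 5: 'x'=='x'
Differing positions: 1
Hamming distance: 1


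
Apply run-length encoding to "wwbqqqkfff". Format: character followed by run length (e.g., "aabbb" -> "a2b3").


Input: 'wwbqqqkfff'
Operation: identify consecutive runs
Runs: 'ww' -> w2, 'b' -> b1, 'qqq' -> q3, 'k' -> k1, 'fff' -> f3
Encoded: w2b1q3k1f3


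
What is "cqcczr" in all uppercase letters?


Input string: 'cqcczr'
Operation: convert each letter to uppercase
Mapping: 'c'->'C', 'q'->'Q', 'c'->'C', 'c'->'C', 'z'->'Z', 'r'->'R'
Result: CQCCZR


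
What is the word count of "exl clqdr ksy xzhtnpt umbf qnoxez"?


Input string: 'exl clqdr ksy xzhtnpt umbf qnoxez'
Operation: split by spaces
Words found: 'exl', 'clqdr', 'ksy', 'xzhtnpt', 'umbf', 'qnoxez'
Word count: 6


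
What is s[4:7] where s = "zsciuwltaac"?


Input string: 'zsciuwltaac'
Operation: slice [4:7]
Extract characters: s[4]='u', s[5]='w', s[6]='l'
Result: uwl


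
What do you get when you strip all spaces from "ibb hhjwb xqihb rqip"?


Input string: 'ibb hhjwb xqihb rqip'
Operation: remove all spaces
Words: 'ibb', 'hhjwb', 'xqihb', 'rqip'
Join without spaces: ibbhhjwbxqihbrqip


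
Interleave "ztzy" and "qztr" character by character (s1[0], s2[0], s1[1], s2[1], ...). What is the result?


String 1: 'ztzy'
String 2: 'qztr'
Operation: alternate characters
Pairs: 'z'+'q', 't'+'z', 'z'+'t', 'y'+'r'
Result: zqtzztyr


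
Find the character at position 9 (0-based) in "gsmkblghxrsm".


Input string: 'gsmkblghxrsm'
Operation: get character at index 9
Index mapping: s[0]='g', s[1]='s', s[2]='m', s[3]='k', s[4]='b', s[5]='l', s[6]='g', s[7]='h', s[8]='x', s[9]='r'
Result: 'r'


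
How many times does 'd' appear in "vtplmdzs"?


Input string: 'vtplmdzs'
Target character: 'd'
Scan each position: s[5]='d'
Matches found at indices: 5
Total: 1


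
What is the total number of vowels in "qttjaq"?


Input string: 'qttjaq'
Operation: count vowels (a, e, i, o, u)
Scan: s[0]='q', s[1]='t', s[2]='t', s[3]='j', s[4]='a' (vowel), s[5]='q'
Vowels found: 1
Result: 1


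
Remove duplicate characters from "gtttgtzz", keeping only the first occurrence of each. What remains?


Input: 'gtttgtzz'
Operation: keep first occurrence of each character
Scan: s[0]='g' new -> keep; s[1]='t' new -> keep; s[2]='t' seen -> skip; s[3]='t' seen -> skip; s[4]='g' seen -> skip; s[5]='t' seen -> skip; s[6]='z' new -> keep; s[7]='z' seen -> skip
Result: gtz


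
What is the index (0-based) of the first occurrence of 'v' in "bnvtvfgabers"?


Input string: 'bnvtvfgabers'
Target: 'v'
Scanning left to right: s[0]='b', s[1]='n', s[2]='v'
First match at index: 2


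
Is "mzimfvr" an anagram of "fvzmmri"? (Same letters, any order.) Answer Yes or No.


String 1: 'fvzmmri' -> sorted: 'fimmrvz'
String 2: 'mzimfvr' -> sorted: 'fimmrvz'
Compare sorted forms: 'fimmrvz' == 'fimmrvz'
Anagram: Yes


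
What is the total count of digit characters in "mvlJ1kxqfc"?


Input string: 'mvlJ1kxqfc'
Operation: count digit characters (0-9)
Scan: 'm', 'v', 'l', 'J', '1'(digit), 'k', 'x', 'q', 'f', 'c'
Digits found: 1
Result: 1


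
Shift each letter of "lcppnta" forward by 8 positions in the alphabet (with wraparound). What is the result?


Input: 'lcppnta', shift = 8
Operation: for each letter, (position + 8) mod 26
Mapping: 'l'(11+8=19)->'t', 'c'(2+8=10)->'k', 'p'(15+8=23)->'x', 'p'(15+8=23)->'x', 'n'(13+8=21)->'v', 't'(19+8=27, 27 mod 26=1)->'b', 'a'(0+8=8)->'i'
Result: tkxxvbi


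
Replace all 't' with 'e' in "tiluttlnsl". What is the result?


Input string: 'tiluttlnsl'
Operation: replace 't' with 'e'
Positions of 't': 0, 4, 5
After replacement: eilueelnsl


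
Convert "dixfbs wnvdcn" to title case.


Input string: 'dixfbs wnvdcn'
Operation: capitalize first letter of each word
Word transformations: 'dixfbs'->'Dixfbs', 'wnvdcn'->'Wnvdcn'
Result: Dixfbs Wnvdcn


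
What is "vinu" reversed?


Input string: 'vinu'
Operation: reverse character order
Original order: 'v' -> 'i' -> 'n' -> 'u'
Reversed order: 'u' -> 'n' -> 'i' -> 'v'
Result: univ


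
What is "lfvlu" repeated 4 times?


Input string: 'lfvlu'
Operation: repeat 4 times
Concatenation: 'lfvlu' + 'lfvlu' + 'lfvlu' + 'lfvlu'
Result: lfvlulfvlulfvlulfvlu


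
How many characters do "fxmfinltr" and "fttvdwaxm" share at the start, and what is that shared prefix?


String 1: 'fxmfinltr'
String 2: 'fttvdwaxm'
Compare position by position:
pos 0: 'f' vs 'f' match
pos 1: 'x' vs 't' differ -> stop
Longest common prefix: "f" (length 1)


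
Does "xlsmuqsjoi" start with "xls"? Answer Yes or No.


Input string: 'xlsmuqsjoi'
Prefix to check: 'xls'
First 3 characters of input: 'xls'
Match: True
Result: Yes


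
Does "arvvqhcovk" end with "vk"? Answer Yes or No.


Input string: 'arvvqhcovk'
Suffix to check: 'vk'
Last 2 characters of input: 'vk'
Match: True
Result: Yes


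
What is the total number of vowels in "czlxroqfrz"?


Input string: 'czlxroqfrz'
Operation: count vowels (a, e, i, o, u)
Scan: s[0]='c', s[1]='z', s[2]='l', s[3]='x', s[4]='r', s[5]='o' (vowel), s[6]='q', s[7]='f', s[8]='r', s[9]='z'
Vowels found: 1
Result: 1


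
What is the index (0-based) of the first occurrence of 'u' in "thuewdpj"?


Input string: 'thuewdpj'
Target: 'u'
Scanning left to right: s[0]='t', s[1]='h', s[2]='u'
First match at index: 2


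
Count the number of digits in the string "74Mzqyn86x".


Input string: '74Mzqyn86x'
Operation: count digit characters (0-9)
Scan: '7'(digit), '4'(digit), 'M', 'z', 'q', 'y', 'n', '8'(digit), '6'(digit), 'x'
Digits found: 4
Result: 4


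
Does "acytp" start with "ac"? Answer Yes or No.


Input string: 'acytp'
Prefix to check: 'ac'
First 2 characters of input: 'ac'
Match: True
Result: Yes


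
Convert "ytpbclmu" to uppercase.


Input string: 'ytpbclmu'
Operation: convert each letter to uppercase
Mapping: 'y'->'Y', 't'->'T', 'p'->'P', 'b'->'B', 'c'->'C', 'l'->'L', 'm'->'M', 'u'->'U'
Result: YTPBCLMU


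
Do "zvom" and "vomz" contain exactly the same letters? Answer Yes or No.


String 1: 'zvom' -> sorted: 'movz'
String 2: 'vomz' -> sorted: 'movz'
Compare sorted forms: 'movz' == 'movz'
Anagram: Yes


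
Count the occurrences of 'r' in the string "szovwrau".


Input string: 'szovwrau'
Target character: 'r'
Scan each position: s[5]='r'
Matches found at indices: 5
Total: 1


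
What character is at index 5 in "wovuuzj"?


Input string: 'wovuuzj'
Operation: get character at index 5
Index mapping: s[0]='w', s[1]='o', s[2]='v', s[3]='u', s[4]='u', s[5]='z'
Result: 'z'


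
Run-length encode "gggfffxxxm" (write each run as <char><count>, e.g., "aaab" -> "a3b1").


Input: 'gggfffxxxm'
Operation: identify consecutive runs
Runs: 'ggg' -> g3, 'fff' -> f3, 'xxx' -> x3, 'm' -> m1
Encoded: g3f3x3m1


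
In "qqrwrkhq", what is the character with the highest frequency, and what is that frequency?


Input: 'qqrwrkhq'
Operation: tally each character
Counts: 'h':1, 'k':1, 'q':3, 'r':2, 'w':1
Maximum: 'q' appears 3 times


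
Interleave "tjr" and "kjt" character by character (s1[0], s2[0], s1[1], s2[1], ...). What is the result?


String 1: 'tjr'
String 2: 'kjt'
Operation: alternate characters
Pairs: 't'+'k', 'j'+'j', 'r'+'t'
Result: tkjjrt


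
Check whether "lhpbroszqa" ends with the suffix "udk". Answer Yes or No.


Input string: 'lhpbroszqa'
Suffix to check: 'udk'
Last 3 characters of input: 'zqa'
Match: False
Result: No


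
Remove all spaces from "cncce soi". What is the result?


Input string: 'cncce soi'
Operation: remove all spaces
Words: 'cncce', 'soi'
Join without spaces: cnccesoi


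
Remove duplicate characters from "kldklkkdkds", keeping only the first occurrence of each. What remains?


Input: 'kldklkkdkds'
Operation: keep first occurrence of each character
Scan: s[0]='k' new -> keep; s[1]='l' new -> keep; s[2]='d' new -> keep; s[3]='k' seen -> skip; s[4]='l' seen -> skip; s[5]='k' seen -> skip; s[6]='k' seen -> skip; s[7]='d' seen -> skip; s[8]='k' seen -> skip; s[9]='d' seen -> skip; s[10]='s' new -> keep
Result: klds


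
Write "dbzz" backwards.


Input string: 'dbzz'
Operation: reverse character order
Original order: 'd' -> 'b' -> 'z' -> 'z'
Reversed order: 'z' -> 'z' -> 'b' -> 'd'
Result: zzbd


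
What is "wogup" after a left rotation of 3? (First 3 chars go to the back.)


Input: 'wogup', shift = 3
Operation: split at index 3 and swap parts
Front part s[0:3] = 'wog'
Back part s[3:] = 'up'
Rotated = back + front = 'up' + 'wog'
Result: upwog


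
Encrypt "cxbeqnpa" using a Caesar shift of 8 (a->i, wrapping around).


Input: 'cxbeqnpa', shift = 8
Operation: for each letter, (position + 8) mod 26
Mapping: 'c'(2+8=10)->'k', 'x'(23+8=31, 31 mod 26=5)->'f', 'b'(1+8=9)->'j', 'e'(4+8=12)->'m', 'q'(16+8=24)->'y', 'n'(13+8=21)->'v', 'p'(15+8=23)->'x', 'a'(0+8=8)->'i'
Result: kfjmyvxi


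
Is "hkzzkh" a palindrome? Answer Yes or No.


Input string: 'hkzzkh'
Reversed: 'hkzzkh'
Compare pairs: s[0]='h' vs s[5]='h' (match), s[1]='k' vs s[4]='k' (match), s[2]='z' vs s[3]='z' (match)
Palindrome: Yes


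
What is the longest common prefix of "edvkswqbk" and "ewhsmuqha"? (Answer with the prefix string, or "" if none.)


String 1: 'edvkswqbk'
String 2: 'ewhsmuqha'
Compare position by position:
pos 0: 'e' vs 'e' match
pos 1: 'd' vs 'w' differ -> stop
Longest common prefix: "e" (length 1)


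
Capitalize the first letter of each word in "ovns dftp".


Input string: 'ovns dftp'
Operation: capitalize first letter of each word
Word transformations: 'ovns'->'Ovns', 'dftp'->'Dftp'
Result: Ovns Dftp


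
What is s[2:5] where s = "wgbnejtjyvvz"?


Input string: 'wgbnejtjyvvz'
Operation: slice [2:5]
Extract characters: s[2]='b', s[3]='n', s[4]='e'
Result: bne


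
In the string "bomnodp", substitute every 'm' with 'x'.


Input string: 'bomnodp'
Operation: replace 'm' with 'x'
Positions of 'm': 2
After replacement: boxnodp


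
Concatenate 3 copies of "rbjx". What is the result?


Input string: 'rbjx'
Operation: repeat 3 times
Concatenation: 'rbjx' + 'rbjx' + 'rbjx'
Result: rbjxrbjxrbjx


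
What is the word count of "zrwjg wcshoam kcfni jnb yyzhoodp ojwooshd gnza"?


Input string: 'zrwjg wcshoam kcfni jnb yyzhoodp ojwooshd gnza'
Operation: split by spaces
Words found: 'zrwjg', 'wcshoam', 'kcfni', 'jnb', 'yyzhoodp', 'ojwooshd', 'gnza'
Word count: 7


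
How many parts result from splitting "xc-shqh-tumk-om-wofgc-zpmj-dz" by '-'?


Input string: 'xc-shqh-tumk-om-wofgc-zpmj-dz'
Delimiter: '-'
Split result: 'xc', 'shqh', 'tumk', 'om', 'wofgc', 'zpmj', 'dz'
Number of parts: 7


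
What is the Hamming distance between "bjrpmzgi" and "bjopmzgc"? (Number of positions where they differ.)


String 1: 'bjrpmzgi'
String 2: 'bjopmzgc'
Compare each position: pos 0: 'b'=='b', pos 1: 'j'=='j', pos 2: 'r'!='o', pos 3: 'p'=='p', pos 4: 'm'=='m', pos 5: 'z'=='z', pos 6: 'g'=='g', pos 7: 'i'!='c'
Differing positions: 2
Hamming distance: 2


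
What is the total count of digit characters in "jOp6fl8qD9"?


Input string: 'jOp6fl8qD9'
Operation: count digit characters (0-9)
Scan: 'j', 'O', 'p', '6'(digit), 'f', 'l', '8'(digit), 'q', 'D', '9'(digit)
Digits found: 3
Result: 3


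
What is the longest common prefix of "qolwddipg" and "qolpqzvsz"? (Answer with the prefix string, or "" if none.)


String 1: 'qolwddipg'
String 2: 'qolpqzvsz'
Compare position by position:
pos 0: 'q' vs 'q' match
pos 1: 'o' vs 'o' match
pos 2: 'l' vs 'l' match
pos 3: 'w' vs 'p' differ -> stop
Longest common prefix: "qol" (length 3)


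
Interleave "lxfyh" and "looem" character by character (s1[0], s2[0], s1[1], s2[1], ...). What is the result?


String 1: 'lxfyh'
String 2: 'looem'
Operation: alternate characters
Pairs: 'l'+'l', 'x'+'o', 'f'+'o', 'y'+'e', 'h'+'m'
Result: llxofoyehm


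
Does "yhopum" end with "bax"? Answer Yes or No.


Input string: 'yhopum'
Suffix to check: 'bax'
Last 3 characters of input: 'pum'
Match: False
Result: No


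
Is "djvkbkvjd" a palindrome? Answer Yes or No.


Input string: 'djvkbkvjd'
Reversed: 'djvkbkvjd'
Compare pairs: s[0]='d' vs s[8]='d' (match), s[1]='j' vs s[7]='j' (match), s[2]='v' vs s[6]='v' (match), s[3]='k' vs s[5]='k' (match)
Palindrome: Yes


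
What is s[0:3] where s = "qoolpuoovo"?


Input string: 'qoolpuoovo'
Operation: slice [0:3]
Extract characters: s[0]='q', s[1]='o', s[2]='o'
Result: qoo


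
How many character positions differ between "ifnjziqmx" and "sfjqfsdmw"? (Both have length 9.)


String 1: 'ifnjziqmx'
String 2: 'sfjqfsdmw'
Compare each position: pos 0: 'i'!='s', pos 1: 'f'=='f', pos 2: 'n'!='j', pos 3: 'j'!='q', pos 4: 'z'!='f', pos 5: 'i'!='s', pos 6: 'q'!='d', pos 7: 'm'=='m', pos 8: 'x'!='w'
Differing positions: 7
Hamming distance: 7


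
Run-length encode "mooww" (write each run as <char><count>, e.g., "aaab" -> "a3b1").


Input: 'mooww'
Operation: identify consecutive runs
Runs: 'm' -> m1, 'oo' -> o2, 'ww' -> w2
Encoded: m1o2w2


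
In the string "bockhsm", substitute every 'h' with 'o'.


Input string: 'bockhsm'
Operation: replace 'h' with 'o'
Positions of 'h': 4
After replacement: bockosm


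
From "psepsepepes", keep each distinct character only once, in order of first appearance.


Input: 'psepsepepes'
Operation: keep first occurrence of each character
Scan: s[0]='p' new -> keep; s[1]='s' new -> keep; s[2]='e' new -> keep; s[3]='p' seen -> skip; s[4]='s' seen -> skip; s[5]='e' seen -> skip; s[6]='p' seen -> skip; s[7]='e' seen -> skip; s[8]='p' seen -> skip; s[9]='e' seen -> skip; s[10]='s' seen -> skip
Result: pse


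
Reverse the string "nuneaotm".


Input string: 'nuneaotm'
Operation: reverse character order
Original order: 'n' -> 'u' -> 'n' -> 'e' -> 'a' -> 'o' -> 't' -> 'm'
Reversed order: 'm' -> 't' -> 'o' -> 'a' -> 'e' -> 'n' -> 'u' -> 'n'
Result: mtoaenun


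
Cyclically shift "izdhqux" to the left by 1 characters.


Input: 'izdhqux', shift = 1
Operation: split at index 1 and swap parts
Front part s[0:1] = 'i'
Back part s[1:] = 'zdhqux'
Rotated = back + front = 'zdhqux' + 'i'
Result: zdhquxi


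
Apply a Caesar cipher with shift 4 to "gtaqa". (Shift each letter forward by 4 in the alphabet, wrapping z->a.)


Input: 'gtaqa', shift = 4
Operation: for each letter, (position + 4) mod 26
Mapping: 'g'(6+4=10)->'k', 't'(19+4=23)->'x', 'a'(0+4=4)->'e', 'q'(16+4=20)->'u', 'a'(0+4=4)->'e'
Result: kxeue


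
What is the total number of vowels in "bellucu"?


Input string: 'bellucu'
Operation: count vowels (a, e, i, o, u)
Scan: s[0]='b', s[1]='e' (vowel), s[2]='l', s[3]='l', s[4]='u' (vowel), s[5]='c', s[6]='u' (vowel)
Vowels found: 3
Result: 3


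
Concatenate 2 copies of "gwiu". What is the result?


Input string: 'gwiu'
Operation: repeat 2 times
Concatenation: 'gwiu' + 'gwiu'
Result: gwiugwiu


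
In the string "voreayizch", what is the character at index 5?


Input string: 'voreayizch'
Operation: get character at index 5
Index mapping: s[0]='v', s[1]='o', s[2]='r', s[3]='e', s[4]='a', s[5]='y'
Result: 'y'


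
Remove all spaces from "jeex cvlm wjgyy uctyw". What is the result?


Input string: 'jeex cvlm wjgyy uctyw'
Operation: remove all spaces
Words: 'jeex', 'cvlm', 'wjgyy', 'uctyw'
Join without spaces: jeexcvlmwjgyyuctyw


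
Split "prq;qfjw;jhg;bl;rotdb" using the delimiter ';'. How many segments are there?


Input string: 'prq;qfjw;jhg;bl;rotdb'
Delimiter: ';'
Split result: 'prq', 'qfjw', 'jhg', 'bl', 'rotdb'
Number of parts: 5


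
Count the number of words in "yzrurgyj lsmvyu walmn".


Input string: 'yzrurgyj lsmvyu walmn'
Operation: split by spaces
Words found: 'yzrurgyj', 'lsmvyu', 'walmn'
Word count: 3


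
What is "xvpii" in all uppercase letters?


Input string: 'xvpii'
Operation: convert each letter to uppercase
Mapping: 'x'->'X', 'v'->'V', 'p'->'P', 'i'->'I', 'i'->'I'
Result: XVPII


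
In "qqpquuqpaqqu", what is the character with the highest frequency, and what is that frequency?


Input: 'qqpquuqpaqqu'
Operation: tally each character
Counts: 'a':1, 'p':2, 'q':6, 'u':3
Maximum: 'q' appears 6 times


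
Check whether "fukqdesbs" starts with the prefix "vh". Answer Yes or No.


Input string: 'fukqdesbs'
Prefix to check: 'vh'
First 2 characters of input: 'fu'
Match: False
Result: No


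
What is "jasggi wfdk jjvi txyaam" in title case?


Input string: 'jasggi wfdk jjvi txyaam'
Operation: capitalize first letter of each word
Word transformations: 'jasggi'->'Jasggi', 'wfdk'->'Wfdk', 'jjvi'->'Jjvi', 'txyaam'->'Txyaam'
Result: Jasggi Wfdk Jjvi Txyaam


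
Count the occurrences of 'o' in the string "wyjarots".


Input string: 'wyjarots'
Target character: 'o'
Scan each position: s[5]='o'
Matches found at indices: 5
Total: 1


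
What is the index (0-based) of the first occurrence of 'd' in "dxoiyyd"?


Input string: 'dxoiyyd'
Target: 'd'
Scanning left to right: s[0]='d'
First match at index: 0


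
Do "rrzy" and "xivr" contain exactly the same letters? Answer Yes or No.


String 1: 'rrzy' -> sorted: 'rryz'
String 2: 'xivr' -> sorted: 'irvx'
Compare sorted forms: 'rryz' != 'irvx'
Anagram: No


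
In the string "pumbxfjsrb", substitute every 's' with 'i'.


Input string: 'pumbxfjsrb'
Operation: replace 's' with 'i'
Positions of 's': 7
After replacement: pumbxfjirb


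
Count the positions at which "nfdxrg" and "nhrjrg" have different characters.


String 1: 'nfdxrg'
String 2: 'nhrjrg'
Compare each position: pos 0: 'n'=='n', pos 1: 'f'!='h', pos 2: 'd'!='r', pos 3: 'x'!='j', pos 4: 'r'=='r', pos 5: 'g'=='g'
Differing positions: 3
Hamming distance: 3


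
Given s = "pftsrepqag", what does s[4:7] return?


Input string: 'pftsrepqag'
Operation: slice [4:7]
Extract characters: s[4]='r', s[5]='e', s[6]='p'
Result: rep


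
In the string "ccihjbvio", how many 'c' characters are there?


Input string: 'ccihjbvio'
Target character: 'c'
Scan each position: s[0]='c', s[1]='c'
Matches found at indices: 0, 1
Total: 2


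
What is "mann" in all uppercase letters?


Input string: 'mann'
Operation: convert each letter to uppercase
Mapping: 'm'->'M', 'a'->'A', 'n'->'N', 'n'->'N'
Result: MANN


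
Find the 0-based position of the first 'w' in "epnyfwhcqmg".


Input string: 'epnyfwhcqmg'
Target: 'w'
Scanning left to right: s[0]='e', s[1]='p', s[2]='n', s[3]='y', s[4]='f', s[5]='w'
First match at index: 5


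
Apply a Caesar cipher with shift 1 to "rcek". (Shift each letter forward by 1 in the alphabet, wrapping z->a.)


Input: 'rcek', shift = 1
Operation: for each letter, (position + 1) mod 26
Mapping: 'r'(17+1=18)->'s', 'c'(2+1=3)->'d', 'e'(4+1=5)->'f', 'k'(10+1=11)->'l'
Result: sdfl


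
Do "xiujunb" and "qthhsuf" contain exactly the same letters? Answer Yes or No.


String 1: 'xiujunb' -> sorted: 'bijnuux'
String 2: 'qthhsuf' -> sorted: 'fhhqstu'
Compare sorted forms: 'bijnuux' != 'fhhqstu'
Anagram: No


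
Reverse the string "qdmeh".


Input string: 'qdmeh'
Operation: reverse character order
Original order: 'q' -> 'd' -> 'm' -> 'e' -> 'h'
Reversed order: 'h' -> 'e' -> 'm' -> 'd' -> 'q'
Result: hemdq


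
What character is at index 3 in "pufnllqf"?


Input string: 'pufnllqf'
Operation: get character at index 3
Index mapping: s[0]='p', s[1]='u', s[2]='f', s[3]='n'
Result: 'n'


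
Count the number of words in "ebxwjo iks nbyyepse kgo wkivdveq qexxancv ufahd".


Input string: 'ebxwjo iks nbyyepse kgo wkivdveq qexxancv ufahd'
Operation: split by spaces
Words found: 'ebxwjo', 'iks', 'nbyyepse', 'kgo', 'wkivdveq', 'qexxancv', 'ufahd'
Word count: 7


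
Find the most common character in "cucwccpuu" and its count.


Input: 'cucwccpuu'
Operation: tally each character
Counts: 'c':4, 'p':1, 'u':3, 'w':1
Maximum: 'c' appears 4 times


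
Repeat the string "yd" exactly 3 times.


Input string: 'yd'
Operation: repeat 3 times
Concatenation: 'yd' + 'yd' + 'yd'
Result: ydydyd


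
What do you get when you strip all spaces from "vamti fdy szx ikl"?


Input string: 'vamti fdy szx ikl'
Operation: remove all spaces
Words: 'vamti', 'fdy', 'szx', 'ikl'
Join without spaces: vamtifdyszxikl


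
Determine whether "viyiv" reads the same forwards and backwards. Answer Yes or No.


Input string: 'viyiv'
Reversed: 'viyiv'
Compare pairs: s[0]='v' vs s[4]='v' (match), s[1]='i' vs s[3]='i' (match)
Palindrome: Yes


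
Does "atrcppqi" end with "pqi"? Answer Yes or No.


Input string: 'atrcppqi'
Suffix to check: 'pqi'
Last 3 characters of input: 'pqi'
Match: True
Result: Yes


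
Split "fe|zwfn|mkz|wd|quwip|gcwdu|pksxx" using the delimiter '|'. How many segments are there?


Input string: 'fe|zwfn|mkz|wd|quwip|gcwdu|pksxx'
Delimiter: '|'
Split result: 'fe', 'zwfn', 'mkz', 'wd', 'quwip', 'gcwdu', 'pksxx'
Number of parts: 7


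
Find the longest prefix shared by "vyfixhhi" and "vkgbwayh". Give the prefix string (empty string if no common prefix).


String 1: 'vyfixhhi'
String 2: 'vkgbwayh'
Compare position by position:
pos 0: 'v' vs 'v' match
pos 1: 'y' vs 'k' differ -> stop
Longest common prefix: "v" (length 1)


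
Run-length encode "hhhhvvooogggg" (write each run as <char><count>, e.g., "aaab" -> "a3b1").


Input: 'hhhhvvooogggg'
Operation: identify consecutive runs
Runs: 'hhhh' -> h4, 'vv' -> v2, 'ooo' -> o3, 'gggg' -> g4
Encoded: h4v2o3g4


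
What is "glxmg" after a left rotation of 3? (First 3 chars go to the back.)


Input: 'glxmg', shift = 3
Operation: split at index 3 and swap parts
Front part s[0:3] = 'glx'
Back part s[3:] = 'mg'
Rotated = back + front = 'mg' + 'glx'
Result: mgglx


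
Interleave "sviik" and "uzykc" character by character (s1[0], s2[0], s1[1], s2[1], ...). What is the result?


String 1: 'sviik'
String 2: 'uzykc'
Operation: alternate characters
Pairs: 's'+'u', 'v'+'z', 'i'+'y', 'i'+'k', 'k'+'c'
Result: suvziyikkc


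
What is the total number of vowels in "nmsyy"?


Input string: 'nmsyy'
Operation: count vowels (a, e, i, o, u)
Scan: s[0]='n', s[1]='m', s[2]='s', s[3]='y', s[4]='y'
Vowels found: 0
Result: 0


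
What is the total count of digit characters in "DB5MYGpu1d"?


Input string: 'DB5MYGpu1d'
Operation: count digit characters (0-9)
Scan: 'D', 'B', '5'(digit), 'M', 'Y', 'G', 'p', 'u', '1'(digit), 'd'
Digits found: 2
Result: 2


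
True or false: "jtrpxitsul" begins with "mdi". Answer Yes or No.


Input string: 'jtrpxitsul'
Prefix to check: 'mdi'
First 3 characters of input: 'jtr'
Match: False
Result: No


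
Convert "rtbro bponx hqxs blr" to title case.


Input string: 'rtbro bponx hqxs blr'
Operation: capitalize first letter of each word
Word transformations: 'rtbro'->'Rtbro', 'bponx'->'Bponx', 'hqxs'->'Hqxs', 'blr'->'Blr'
Result: Rtbro Bponx Hqxs Blr


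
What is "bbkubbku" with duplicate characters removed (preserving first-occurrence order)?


Input: 'bbkubbku'
Operation: keep first occurrence of each character
Scan: s[0]='b' new -> keep; s[1]='b' seen -> skip; s[2]='k' new -> keep; s[3]='u' new -> keep; s[4]='b' seen -> skip; s[5]='b' seen -> skip; s[6]='k' seen -> skip; s[7]='u' seen -> skip
Result: bku


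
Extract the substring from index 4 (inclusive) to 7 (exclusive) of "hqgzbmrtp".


Input string: 'hqgzbmrtp'
Operation: slice [4:7]
Extract characters: s[4]='b', s[5]='m', s[6]='r'
Result: bmr


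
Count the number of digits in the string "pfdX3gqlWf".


Input string: 'pfdX3gqlWf'
Operation: count digit characters (0-9)
Scan: 'p', 'f', 'd', 'X', '3'(digit), 'g', 'q', 'l', 'W', 'f'
Digits found: 1
Result: 1


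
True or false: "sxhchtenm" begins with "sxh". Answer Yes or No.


Input string: 'sxhchtenm'
Prefix to check: 'sxh'
First 3 characters of input: 'sxh'
Match: True
Result: Yes


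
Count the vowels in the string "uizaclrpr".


Input string: 'uizaclrpr'
Operation: count vowels (a, e, i, o, u)
Scan: s[0]='u' (vowel), s[1]='i' (vowel), s[2]='z', s[3]='a' (vowel), s[4]='c', s[5]='l', s[6]='r', s[7]='p', s[8]='r'
Vowels found: 3
Result: 3


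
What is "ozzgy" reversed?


Input string: 'ozzgy'
Operation: reverse character order
Original order: 'o' -> 'z' -> 'z' -> 'g' -> 'y'
Reversed order: 'y' -> 'g' -> 'z' -> 'z' -> 'o'
Result: ygzzo


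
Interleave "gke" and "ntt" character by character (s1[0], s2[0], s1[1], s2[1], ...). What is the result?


String 1: 'gke'
String 2: 'ntt'
Operation: alternate characters
Pairs: 'g'+'n', 'k'+'t', 'e'+'t'
Result: gnktet


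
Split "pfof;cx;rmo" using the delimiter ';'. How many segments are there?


Input string: 'pfof;cx;rmo'
Delimiter: ';'
Split result: 'pfof', 'cx', 'rmo'
Number of parts: 3


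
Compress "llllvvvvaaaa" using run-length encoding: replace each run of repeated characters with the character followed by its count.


Input: 'llllvvvvaaaa'
Operation: identify consecutive runs
Runs: 'llll' -> l4, 'vvvv' -> v4, 'aaaa' -> a4
Encoded: l4v4a4


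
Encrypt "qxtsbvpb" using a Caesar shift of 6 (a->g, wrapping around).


Input: 'qxtsbvpb', shift = 6
Operation: for each letter, (position + 6) mod 26
Mapping: 'q'(16+6=22)->'w', 'x'(23+6=29, 29 mod 26=3)->'d', 't'(19+6=25)->'z', 's'(18+6=24)->'y', 'b'(1+6=7)->'h', 'v'(21+6=27, 27 mod 26=1)->'b', 'p'(15+6=21)->'v', 'b'(1+6=7)->'h'
Result: wdzyhbvh


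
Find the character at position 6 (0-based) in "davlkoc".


Input string: 'davlkoc'
Operation: get character at index 6
Index mapping: s[0]='d', s[1]='a', s[2]='v', s[3]='l', s[4]='k', s[5]='o', s[6]='c'
Result: 'c'


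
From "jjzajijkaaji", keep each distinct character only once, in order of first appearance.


Input: 'jjzajijkaaji'
Operation: keep first occurrence of each character
Scan: s[0]='j' new -> keep; s[1]='j' seen -> skip; s[2]='z' new -> keep; s[3]='a' new -> keep; s[4]='j' seen -> skip; s[5]='i' new -> keep; s[6]='j' seen -> skip; s[7]='k' new -> keep; s[8]='a' seen -> skip; s[9]='a' seen -> skip; s[10]='j' seen -> skip; s[11]='i' seen -> skip
Result: jzaik


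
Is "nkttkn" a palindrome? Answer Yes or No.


Input string: 'nkttkn'
Reversed: 'nkttkn'
Compare pairs: s[0]='n' vs s[5]='n' (match), s[1]='k' vs s[4]='k' (match), s[2]='t' vs s[3]='t' (match)
Palindrome: Yes


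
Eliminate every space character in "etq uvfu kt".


Input string: 'etq uvfu kt'
Operation: remove all spaces
Words: 'etq', 'uvfu', 'kt'
Join without spaces: etquvfukt


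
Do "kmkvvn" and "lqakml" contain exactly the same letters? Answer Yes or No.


String 1: 'kmkvvn' -> sorted: 'kkmnvv'
String 2: 'lqakml' -> sorted: 'akllmq'
Compare sorted forms: 'kkmnvv' != 'akllmq'
Anagram: No


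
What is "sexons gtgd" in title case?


Input string: 'sexons gtgd'
Operation: capitalize first letter of each word
Word transformations: 'sexons'->'Sexons', 'gtgd'->'Gtgd'
Result: Sexons Gtgd


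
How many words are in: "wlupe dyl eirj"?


Input string: 'wlupe dyl eirj'
Operation: split by spaces
Words found: 'wlupe', 'dyl', 'eirj'
Word count: 3


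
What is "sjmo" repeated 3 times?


Input string: 'sjmo'
Operation: repeat 3 times
Concatenation: 'sjmo' + 'sjmo' + 'sjmo'
Result: sjmosjmosjmo


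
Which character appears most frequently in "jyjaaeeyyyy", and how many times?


Input: 'jyjaaeeyyyy'
Operation: tally each character
Counts: 'a':2, 'e':2, 'j':2, 'y':5
Maximum: 'y' appears 5 times


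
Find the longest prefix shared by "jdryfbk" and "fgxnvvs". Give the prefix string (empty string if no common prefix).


String 1: 'jdryfbk'
String 2: 'fgxnvvs'
Compare position by position:
pos 0: 'j' vs 'f' differ -> stop
Longest common prefix: "" (length 0)


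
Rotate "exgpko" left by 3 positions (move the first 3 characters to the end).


Input: 'exgpko', shift = 3
Operation: split at index 3 and swap parts
Front part s[0:3] = 'exg'
Back part s[3:] = 'pko'
Rotated = back + front = 'pko' + 'exg'
Result: pkoexg


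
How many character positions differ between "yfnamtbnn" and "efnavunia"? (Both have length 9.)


String 1: 'yfnamtbnn'
String 2: 'efnavunia'
Compare each position: pos 0: 'y'!='e', pos 1: 'f'=='f', pos 2: 'n'=='n', pos 3: 'a'=='a', pos 4: 'm'!='v', pos 5: 't'!='u', pos 6: 'b'!='n', pos 7: 'n'!='i', pos 8: 'n'!='a'
Differing positions: 6
Hamming distance: 6


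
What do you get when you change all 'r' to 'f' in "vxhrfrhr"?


Input string: 'vxhrfrhr'
Operation: replace 'r' with 'f'
Positions of 'r': 3, 5, 7
After replacement: vxhfffhf


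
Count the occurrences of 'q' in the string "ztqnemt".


Input string: 'ztqnemt'
Target character: 'q'
Scan each position: s[2]='q'
Matches found at indices: 2
Total: 1


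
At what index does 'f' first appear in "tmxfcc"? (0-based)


Input string: 'tmxfcc'
Target: 'f'
Scanning left to right: s[0]='t', s[1]='m', s[2]='x', s[3]='f'
First match at index: 3


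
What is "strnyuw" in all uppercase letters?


Input string: 'strnyuw'
Operation: convert each letter to uppercase
Mapping: 's'->'S', 't'->'T', 'r'->'R', 'n'->'N', 'y'->'Y', 'u'->'U', 'w'->'W'
Result: STRNYUW


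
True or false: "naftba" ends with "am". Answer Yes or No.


Input string: 'naftba'
Suffix to check: 'am'
Last 2 characters of input: 'ba'
Match: False
Result: No


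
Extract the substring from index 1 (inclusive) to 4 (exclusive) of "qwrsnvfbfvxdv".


Input string: 'qwrsnvfbfvxdv'
Operation: slice [1:4]
Extract characters: s[1]='w', s[2]='r', s[3]='s'
Result: wrs


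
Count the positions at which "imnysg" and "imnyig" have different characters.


String 1: 'imnysg'
String 2: 'imnyig'
Compare each position: pos 0: 'i'=='i', pos 1: 'm'=='m', pos 2: 'n'=='n', pos 3: 'y'=='y', pos 4: 's'!='i', pos 5: 'g'=='g'
Differing positions: 1
Hamming distance: 1


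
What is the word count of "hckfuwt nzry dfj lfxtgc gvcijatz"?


Input string: 'hckfuwt nzry dfj lfxtgc gvcijatz'
Operation: split by spaces
Words found: 'hckfuwt', 'nzry', 'dfj', 'lfxtgc', 'gvcijatz'
Word count: 5


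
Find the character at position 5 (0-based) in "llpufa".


Input string: 'llpufa'
Operation: get character at index 5
Index mapping: s[0]='l', s[1]='l', s[2]='p', s[3]='u', s[4]='f', s[5]='a'
Result: 'a'


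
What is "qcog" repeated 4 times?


Input string: 'qcog'
Operation: repeat 4 times
Concatenation: 'qcog' + 'qcog' + 'qcog' + 'qcog'
Result: qcogqcogqcogqcog


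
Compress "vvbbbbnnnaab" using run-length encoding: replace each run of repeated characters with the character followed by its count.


Input: 'vvbbbbnnnaab'
Operation: identify consecutive runs
Runs: 'vv' -> v2, 'bbbb' -> b4, 'nnn' -> n3, 'aa' -> a2, 'b' -> b1
Encoded: v2b4n3a2b1


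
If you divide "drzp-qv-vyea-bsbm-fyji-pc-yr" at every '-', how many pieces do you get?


Input string: 'drzp-qv-vyea-bsbm-fyji-pc-yr'
Delimiter: '-'
Split result: 'drzp', 'qv', 'vyea', 'bsbm', 'fyji', 'pc', 'yr'
Number of parts: 7


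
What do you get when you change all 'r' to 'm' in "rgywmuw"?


Input string: 'rgywmuw'
Operation: replace 'r' with 'm'
Positions of 'r': 0
After replacement: mgywmuw


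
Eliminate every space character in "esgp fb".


Input string: 'esgp fb'
Operation: remove all spaces
Words: 'esgp', 'fb'
Join without spaces: esgpfb


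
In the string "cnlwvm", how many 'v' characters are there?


Input string: 'cnlwvm'
Target character: 'v'
Scan each position: s[4]='v'
Matches found at indices: 4
Total: 1


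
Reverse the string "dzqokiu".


Input string: 'dzqokiu'
Operation: reverse character order
Original order: 'd' -> 'z' -> 'q' -> 'o' -> 'k' -> 'i' -> 'u'
Reversed order: 'u' -> 'i' -> 'k' -> 'o' -> 'q' -> 'z' -> 'd'
Result: uikoqzd


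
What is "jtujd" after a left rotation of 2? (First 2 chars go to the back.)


Input: 'jtujd', shift = 2
Operation: split at index 2 and swap parts
Front part s[0:2] = 'jt'
Back part s[2:] = 'ujd'
Rotated = back + front = 'ujd' + 'jt'
Result: ujdjt


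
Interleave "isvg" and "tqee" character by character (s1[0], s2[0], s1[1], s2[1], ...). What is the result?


String 1: 'isvg'
String 2: 'tqee'
Operation: alternate characters
Pairs: 'i'+'t', 's'+'q', 'v'+'e', 'g'+'e'
Result: itsqvege


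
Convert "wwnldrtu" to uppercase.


Input string: 'wwnldrtu'
Operation: convert each letter to uppercase
Mapping: 'w'->'W', 'w'->'W', 'n'->'N', 'l'->'L', 'd'->'D', 'r'->'R', 't'->'T', 'u'->'U'
Result: WWNLDRTU


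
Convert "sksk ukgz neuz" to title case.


Input string: 'sksk ukgz neuz'
Operation: capitalize first letter of each word
Word transformations: 'sksk'->'Sksk', 'ukgz'->'Ukgz', 'neuz'->'Neuz'
Result: Sksk Ukgz Neuz


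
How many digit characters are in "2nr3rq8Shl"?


Input string: '2nr3rq8Shl'
Operation: count digit characters (0-9)
Scan: '2'(digit), 'n', 'r', '3'(digit), 'r', 'q', '8'(digit), 'S', 'h', 'l'
Digits found: 3
Result: 3


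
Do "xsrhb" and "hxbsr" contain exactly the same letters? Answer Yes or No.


String 1: 'xsrhb' -> sorted: 'bhrsx'
String 2: 'hxbsr' -> sorted: 'bhrsx'
Compare sorted forms: 'bhrsx' == 'bhrsx'
Anagram: Yes


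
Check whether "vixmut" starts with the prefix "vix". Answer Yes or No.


Input string: 'vixmut'
Prefix to check: 'vix'
First 3 characters of input: 'vix'
Match: True
Result: Yes


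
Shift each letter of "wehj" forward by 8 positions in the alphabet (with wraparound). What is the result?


Input: 'wehj', shift = 8
Operation: for each letter, (position + 8) mod 26
Mapping: 'w'(22+8=30, 30 mod 26=4)->'e', 'e'(4+8=12)->'m', 'h'(7+8=15)->'p', 'j'(9+8=17)->'r'
Result: empr


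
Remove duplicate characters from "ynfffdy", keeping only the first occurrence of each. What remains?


Input: 'ynfffdy'
Operation: keep first occurrence of each character
Scan: s[0]='y' new -> keep; s[1]='n' new -> keep; s[2]='f' new -> keep; s[3]='f' seen -> skip; s[4]='f' seen -> skip; s[5]='d' new -> keep; s[6]='y' seen -> skip
Result: ynfd


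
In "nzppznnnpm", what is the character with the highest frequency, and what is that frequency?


Input: 'nzppznnnpm'
Operation: tally each character
Counts: 'm':1, 'n':4, 'p':3, 'z':2
Maximum: 'n' appears 4 times
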